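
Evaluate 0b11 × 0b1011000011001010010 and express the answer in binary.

0b100001001001011110110

Multiply each base-2 digit by 3, carrying:
  0×3 = 0 → write 0
  1×3 = 3 → write 1 carry 1
  0×3+1 = 1 → write 1
  0×3 = 0 → write 0
  1×3 = 3 → write 1 carry 1
  0×3+1 = 1 → write 1
  1×3 = 3 → write 1 carry 1
  0×3+1 = 1 → write 1
  0×3 = 0 → write 0
  1×3 = 3 → write 1 carry 1
  1×3+1 = 4 → write 0 carry 2
  0×3+2 = 2 → write 0 carry 1
  0×3+1 = 1 → write 1
  0×3 = 0 → write 0
  0×3 = 0 → write 0
  1×3 = 3 → write 1 carry 1
  1×3+1 = 4 → write 0 carry 2
  0×3+2 = 2 → write 0 carry 1
  1×3+1 = 4 → write 0 carry 2
  remaining carry: 10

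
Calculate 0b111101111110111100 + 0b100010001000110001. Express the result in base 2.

Add column by column in base 2, right to left:
  0+1 = 1
  0+0 = 0
  1+0 = 1
  1+0 = 1
  1+1 = 0 carry 1
  1+1+1 = 1 carry 1
  0+0+1 = 1
  1+0 = 1
  1+0 = 1
  1+1 = 0 carry 1
  1+0+1 = 0 carry 1
  1+0+1 = 0 carry 1
  1+0+1 = 0 carry 1
  0+1+1 = 0 carry 1
  1+0+1 = 0 carry 1
  1+0+1 = 0 carry 1
  1+0+1 = 0 carry 1
  1+1+1 = 1 carry 1
  final carry 1

0b1100000000111101101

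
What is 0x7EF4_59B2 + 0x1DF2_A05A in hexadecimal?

0x9CE6FA0C

Add column by column in base 16, right to left:
  2+A = C
  B+5 = 0 carry 1
  9+0+1 = A
  5+A = F
  4+2 = 6
  F+F = E carry 1
  E+D+1 = C carry 1
  7+1+1 = 9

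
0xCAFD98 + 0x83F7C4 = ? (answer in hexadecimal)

0x14EF55C

Add column by column in base 16, right to left:
  8+4 = C
  9+C = 5 carry 1
  D+7+1 = 5 carry 1
  F+F+1 = F carry 1
  A+3+1 = E
  C+8 = 4 carry 1
  final carry 1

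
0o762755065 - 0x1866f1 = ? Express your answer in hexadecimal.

0o762755065 = 0x7cbda35 in hexadecimal.
Subtract column by column in base 16:
  5-1 → 4
  3-f → 4 (borrow)
  a-6-1 → 3
  d-6 → 7
  b-8 → 3
  c-1 → b
  7-0 → 7

0x7b37344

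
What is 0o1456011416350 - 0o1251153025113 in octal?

0o204636371235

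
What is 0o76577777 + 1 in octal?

The trailing 5 digits are 7 (max in base 8), so adding 1 cascades: they roll to 0 and the next digit up increments.

0o76600000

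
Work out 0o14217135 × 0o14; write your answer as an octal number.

0o223266134

Multiply each base-8 digit by 12, carrying:
  5×12 = 60 → write 4 carry 7
  3×12+7 = 43 → write 3 carry 5
  1×12+5 = 17 → write 1 carry 2
  7×12+2 = 86 → write 6 carry 10
  1×12+10 = 22 → write 6 carry 2
  2×12+2 = 26 → write 2 carry 3
  4×12+3 = 51 → write 3 carry 6
  1×12+6 = 18 → write 2 carry 2
  remaining carry: 2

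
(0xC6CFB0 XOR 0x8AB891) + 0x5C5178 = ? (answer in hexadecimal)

0xA8C899

First 0xC6CFB0 XOR 0x8AB891 = 0x4C7721.
Add column by column in base 16, right to left:
  1+8 = 9
  2+7 = 9
  7+1 = 8
  7+5 = C
  C+C = 8 carry 1
  4+5+1 = A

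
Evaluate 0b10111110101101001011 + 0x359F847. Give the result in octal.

0b10111110101101001011 = 0o2765513 in octal.
0x359F847 = 0o326374107 in octal.
Add column by column in base 8, right to left:
  3+7 = 2 carry 1
  1+0+1 = 2
  5+1 = 6
  5+4 = 1 carry 1
  6+7+1 = 6 carry 1
  7+3+1 = 3 carry 1
  2+6+1 = 1 carry 1
  0+2+1 = 3
  0+3 = 3

0o331361622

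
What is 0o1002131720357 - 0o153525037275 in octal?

0o626404661062

Subtract column by column in base 8:
  7-5 → 2
  5-7 → 6 (borrow)
  3-2-1 → 0
  0-7 → 1 (borrow)
  2-3-1 → 6 (borrow)
  7-0-1 → 6
  1-5 → 4 (borrow)
  3-2-1 → 0
  1-5 → 4 (borrow)
  2-3-1 → 6 (borrow)
  0-5-1 → 2 (borrow)
  0-1-1 → 6 (borrow)
  1-0-1 → 0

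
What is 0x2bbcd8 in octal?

Expand each hex digit to 4 bits: 2=0010 b=1011 b=1011 c=1100 d=1101 8=1000.
Group the bits in threes: 001 010 111 011 110 011 011 000 → 12736330.

0o12736330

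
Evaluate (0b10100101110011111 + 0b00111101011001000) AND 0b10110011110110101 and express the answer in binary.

0b10100011000100101

Add column by column in base 2, right to left:
  1+0 = 1
  1+0 = 1
  1+0 = 1
  1+1 = 0 carry 1
  1+0+1 = 0 carry 1
  0+0+1 = 1
  0+1 = 1
  1+1 = 0 carry 1
  1+0+1 = 0 carry 1
  1+1+1 = 1 carry 1
  0+0+1 = 1
  1+1 = 0 carry 1
  0+1+1 = 0 carry 1
  0+1+1 = 0 carry 1
  1+1+1 = 1 carry 1
  0+0+1 = 1
  1+0 = 1
Sum = 0b11100011001100111; now AND with 0b10110011110110101:
  11100011001100111
& 10110011110110101
= 10100011000100101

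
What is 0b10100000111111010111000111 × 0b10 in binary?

Multiply each base-2 digit by 2, carrying:
  1×2 = 2 → write 0 carry 1
  1×2+1 = 3 → write 1 carry 1
  1×2+1 = 3 → write 1 carry 1
  0×2+1 = 1 → write 1
  0×2 = 0 → write 0
  0×2 = 0 → write 0
  1×2 = 2 → write 0 carry 1
  1×2+1 = 3 → write 1 carry 1
  1×2+1 = 3 → write 1 carry 1
  0×2+1 = 1 → write 1
  1×2 = 2 → write 0 carry 1
  0×2+1 = 1 → write 1
  1×2 = 2 → write 0 carry 1
  1×2+1 = 3 → write 1 carry 1
  1×2+1 = 3 → write 1 carry 1
  1×2+1 = 3 → write 1 carry 1
  1×2+1 = 3 → write 1 carry 1
  1×2+1 = 3 → write 1 carry 1
  0×2+1 = 1 → write 1
  0×2 = 0 → write 0
  0×2 = 0 → write 0
  0×2 = 0 → write 0
  0×2 = 0 → write 0
  1×2 = 2 → write 0 carry 1
  0×2+1 = 1 → write 1
  1×2 = 2 → write 0 carry 1
  remaining carry: 1

0b101000001111110101110001110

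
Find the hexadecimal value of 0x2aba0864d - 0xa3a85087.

0x207f835c6

Subtract column by column in base 16:
  d-7 → 6
  4-8 → c (borrow)
  6-0-1 → 5
  8-5 → 3
  0-8 → 8 (borrow)
  a-a-1 → f (borrow)
  b-3-1 → 7
  a-a → 0
  2-0 → 2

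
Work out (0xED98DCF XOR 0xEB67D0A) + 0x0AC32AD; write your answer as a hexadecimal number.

0x11C2372

First 0xED98DCF XOR 0xEB67D0A = 0x06FF0C5.
Add column by column in base 16, right to left:
  5+D = 2 carry 1
  C+A+1 = 7 carry 1
  0+2+1 = 3
  F+3 = 2 carry 1
  F+C+1 = C carry 1
  6+A+1 = 1 carry 1
  final carry 1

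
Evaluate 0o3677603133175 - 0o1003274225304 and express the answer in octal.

Subtract column by column in base 8:
  5-4 → 1
  7-0 → 7
  1-3 → 6 (borrow)
  3-5-1 → 5 (borrow)
  3-2-1 → 0
  1-2 → 7 (borrow)
  3-4-1 → 6 (borrow)
  0-7-1 → 0 (borrow)
  6-2-1 → 3
  7-3 → 4
  7-0 → 7
  6-0 → 6
  3-1 → 2

0o2674306705671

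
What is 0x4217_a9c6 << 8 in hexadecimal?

Shifting left by 8 bits = 2 hex digits: append 2 zeros.

0x4217a9c600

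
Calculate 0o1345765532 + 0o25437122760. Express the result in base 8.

Add column by column in base 8, right to left:
  2+0 = 2
  3+6 = 1 carry 1
  5+7+1 = 5 carry 1
  5+2+1 = 0 carry 1
  6+2+1 = 1 carry 1
  7+1+1 = 1 carry 1
  5+7+1 = 5 carry 1
  4+3+1 = 0 carry 1
  3+4+1 = 0 carry 1
  1+5+1 = 7
  0+2 = 2

0o27005110512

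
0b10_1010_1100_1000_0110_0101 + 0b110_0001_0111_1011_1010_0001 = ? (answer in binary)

0b100011000100010000000110

Add column by column in base 2, right to left:
  1+1 = 0 carry 1
  0+0+1 = 1
  1+0 = 1
  0+0 = 0
  0+0 = 0
  1+1 = 0 carry 1
  1+0+1 = 0 carry 1
  0+1+1 = 0 carry 1
  0+1+1 = 0 carry 1
  0+1+1 = 0 carry 1
  0+0+1 = 1
  1+1 = 0 carry 1
  0+1+1 = 0 carry 1
  0+1+1 = 0 carry 1
  1+1+1 = 1 carry 1
  1+0+1 = 0 carry 1
  0+1+1 = 0 carry 1
  1+0+1 = 0 carry 1
  0+0+1 = 1
  1+0 = 1
  0+0 = 0
  1+1 = 0 carry 1
  0+1+1 = 0 carry 1
  final carry 1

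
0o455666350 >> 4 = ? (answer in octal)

0o22673316

4 bits is not a whole number of base-8 digits; in binary: 100101101110110110011101000 >> 4 = 10010110111011011001110.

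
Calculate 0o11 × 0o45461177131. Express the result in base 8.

Multiply each base-8 digit by 9, carrying:
  1×9 = 9 → write 1 carry 1
  3×9+1 = 28 → write 4 carry 3
  1×9+3 = 12 → write 4 carry 1
  7×9+1 = 64 → write 0 carry 8
  7×9+8 = 71 → write 7 carry 8
  1×9+8 = 17 → write 1 carry 2
  1×9+2 = 11 → write 3 carry 1
  6×9+1 = 55 → write 7 carry 6
  4×9+6 = 42 → write 2 carry 5
  5×9+5 = 50 → write 2 carry 6
  4×9+6 = 42 → write 2 carry 5
  remaining carry: 5

0o522273170441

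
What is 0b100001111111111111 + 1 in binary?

The trailing 13 digits are 1 (max in base 2), so adding 1 cascades: they roll to 0 and the next digit up increments.

0b100010000000000000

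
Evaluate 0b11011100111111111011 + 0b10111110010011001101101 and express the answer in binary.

Add column by column in base 2, right to left:
  1+1 = 0 carry 1
  1+0+1 = 0 carry 1
  0+1+1 = 0 carry 1
  1+1+1 = 1 carry 1
  1+0+1 = 0 carry 1
  1+1+1 = 1 carry 1
  1+1+1 = 1 carry 1
  1+0+1 = 0 carry 1
  1+0+1 = 0 carry 1
  1+1+1 = 1 carry 1
  1+1+1 = 1 carry 1
  1+0+1 = 0 carry 1
  0+0+1 = 1
  0+1 = 1
  1+0 = 1
  1+0 = 1
  1+1 = 0 carry 1
  0+1+1 = 0 carry 1
  1+1+1 = 1 carry 1
  1+1+1 = 1 carry 1
  0+1+1 = 0 carry 1
  0+0+1 = 1
  0+1 = 1

0b11011001111011001101000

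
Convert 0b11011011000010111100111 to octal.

Group the bits in threes: 011 011 011 000 010 111 100 111 → 33302747.

0o33302747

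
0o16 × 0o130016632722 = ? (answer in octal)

Multiply each base-8 digit by 14, carrying:
  2×14 = 28 → write 4 carry 3
  2×14+3 = 31 → write 7 carry 3
  7×14+3 = 101 → write 5 carry 12
  2×14+12 = 40 → write 0 carry 5
  3×14+5 = 47 → write 7 carry 5
  6×14+5 = 89 → write 1 carry 11
  6×14+11 = 95 → write 7 carry 11
  1×14+11 = 25 → write 1 carry 3
  0×14+3 = 3 → write 3
  0×14 = 0 → write 0
  3×14 = 42 → write 2 carry 5
  1×14+5 = 19 → write 3 carry 2
  remaining carry: 2

0o2320317170574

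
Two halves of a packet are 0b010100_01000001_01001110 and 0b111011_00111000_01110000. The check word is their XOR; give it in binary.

XOR bit by bit (1 where the bits differ):
  0101000100000101001110
^ 1110110011100001110000
= 1011110111100100111110

0b1011110111100100111110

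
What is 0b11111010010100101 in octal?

0o372245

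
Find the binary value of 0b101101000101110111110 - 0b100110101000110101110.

0b110011101000010000

Subtract column by column in base 2:
  0-0 → 0
  1-1 → 0
  1-1 → 0
  1-1 → 0
  1-0 → 1
  1-1 → 0
  0-0 → 0
  1-1 → 0
  1-1 → 0
  1-0 → 1
  0-0 → 0
  1-0 → 1
  0-1 → 1 (borrow)
  0-0-1 → 1 (borrow)
  0-1-1 → 0 (borrow)
  1-0-1 → 0
  0-1 → 1 (borrow)
  1-1-1 → 1 (borrow)
  1-0-1 → 0
  0-0 → 0
  1-1 → 0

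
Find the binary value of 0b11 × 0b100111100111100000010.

0b1110110110110100000110

Multiply each base-2 digit by 3, carrying:
  0×3 = 0 → write 0
  1×3 = 3 → write 1 carry 1
  0×3+1 = 1 → write 1
  0×3 = 0 → write 0
  0×3 = 0 → write 0
  0×3 = 0 → write 0
  0×3 = 0 → write 0
  0×3 = 0 → write 0
  1×3 = 3 → write 1 carry 1
  1×3+1 = 4 → write 0 carry 2
  1×3+2 = 5 → write 1 carry 2
  1×3+2 = 5 → write 1 carry 2
  0×3+2 = 2 → write 0 carry 1
  0×3+1 = 1 → write 1
  1×3 = 3 → write 1 carry 1
  1×3+1 = 4 → write 0 carry 2
  1×3+2 = 5 → write 1 carry 2
  1×3+2 = 5 → write 1 carry 2
  0×3+2 = 2 → write 0 carry 1
  0×3+1 = 1 → write 1
  1×3 = 3 → write 1 carry 1
  remaining carry: 1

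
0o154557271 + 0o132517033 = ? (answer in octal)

0o307276324

Add column by column in base 8, right to left:
  1+3 = 4
  7+3 = 2 carry 1
  2+0+1 = 3
  7+7 = 6 carry 1
  5+1+1 = 7
  5+5 = 2 carry 1
  4+2+1 = 7
  5+3 = 0 carry 1
  1+1+1 = 3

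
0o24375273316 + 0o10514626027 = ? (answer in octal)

Add column by column in base 8, right to left:
  6+7 = 5 carry 1
  1+2+1 = 4
  3+0 = 3
  3+6 = 1 carry 1
  7+2+1 = 2 carry 1
  2+6+1 = 1 carry 1
  5+4+1 = 2 carry 1
  7+1+1 = 1 carry 1
  3+5+1 = 1 carry 1
  4+0+1 = 5
  2+1 = 3

0o35112121345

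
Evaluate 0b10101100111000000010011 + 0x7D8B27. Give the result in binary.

0b110100111111101100111010

0x7D8B27 = 0b11111011000101100100111 in binary.
Add column by column in base 2, right to left:
  1+1 = 0 carry 1
  1+1+1 = 1 carry 1
  0+1+1 = 0 carry 1
  0+0+1 = 1
  1+0 = 1
  0+1 = 1
  0+0 = 0
  0+0 = 0
  0+1 = 1
  0+1 = 1
  0+0 = 0
  0+1 = 1
  1+0 = 1
  1+0 = 1
  1+0 = 1
  0+1 = 1
  0+1 = 1
  1+0 = 1
  1+1 = 0 carry 1
  0+1+1 = 0 carry 1
  1+1+1 = 1 carry 1
  0+1+1 = 0 carry 1
  1+1+1 = 1 carry 1
  final carry 1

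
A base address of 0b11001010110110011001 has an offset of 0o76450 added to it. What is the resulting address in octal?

0o3225301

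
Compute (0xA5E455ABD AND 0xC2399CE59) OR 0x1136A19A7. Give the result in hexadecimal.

0xA5E455ABD AND 0xC2399CE59 = 0x802014A19.
Then OR with 0x1136A19A7.

0x9136B5BBF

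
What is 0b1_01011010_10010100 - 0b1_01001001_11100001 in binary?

Subtract column by column in base 2:
  0-1 → 1 (borrow)
  0-0-1 → 1 (borrow)
  1-0-1 → 0
  0-0 → 0
  1-0 → 1
  0-1 → 1 (borrow)
  0-1-1 → 0 (borrow)
  1-1-1 → 1 (borrow)
  0-1-1 → 0 (borrow)
  1-0-1 → 0
  0-0 → 0
  1-1 → 0
  1-0 → 1
  0-0 → 0
  1-1 → 0
  0-0 → 0
  1-1 → 0

0b1000010110011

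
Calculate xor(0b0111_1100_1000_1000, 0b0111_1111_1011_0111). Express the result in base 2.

0b0000001100111111

XOR bit by bit (1 where the bits differ):
  0111110010001000
^ 0111111110110111
= 0000001100111111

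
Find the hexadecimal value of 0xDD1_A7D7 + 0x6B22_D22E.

0x78F47A05

Add column by column in base 16, right to left:
  7+E = 5 carry 1
  D+2+1 = 0 carry 1
  7+2+1 = A
  A+D = 7 carry 1
  1+2+1 = 4
  D+2 = F
  D+B = 8 carry 1
  0+6+1 = 7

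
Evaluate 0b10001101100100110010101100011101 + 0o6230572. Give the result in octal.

0o21553056227

0b10001101100100110010101100011101 = 0o21544625435 in octal.
Add column by column in base 8, right to left:
  5+2 = 7
  3+7 = 2 carry 1
  4+5+1 = 2 carry 1
  5+0+1 = 6
  2+3 = 5
  6+2 = 0 carry 1
  4+6+1 = 3 carry 1
  4+0+1 = 5
  5+0 = 5
  1+0 = 1
  2+0 = 2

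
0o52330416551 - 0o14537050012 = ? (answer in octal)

0o35571346537

Subtract column by column in base 8:
  1-2 → 7 (borrow)
  5-1-1 → 3
  5-0 → 5
  6-0 → 6
  1-5 → 4 (borrow)
  4-0-1 → 3
  0-7 → 1 (borrow)
  3-3-1 → 7 (borrow)
  3-5-1 → 5 (borrow)
  2-4-1 → 5 (borrow)
  5-1-1 → 3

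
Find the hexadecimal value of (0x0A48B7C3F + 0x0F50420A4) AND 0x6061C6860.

0xC0860

Add column by column in base 16, right to left:
  F+4 = 3 carry 1
  3+A+1 = E
  C+0 = C
  7+2 = 9
  B+4 = F
  8+0 = 8
  4+5 = 9
  A+F = 9 carry 1
  final carry 1
Sum = 0x1998F9CE3; now AND with 0x6061C6860:
  1&6=0, 9&0=0, 9&6=0, 8&1=0, F&C=C, 9&6=0, C&8=8, E&6=6, 3&0=0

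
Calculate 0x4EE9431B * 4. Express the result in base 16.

Multiply each base-16 digit by 4, carrying:
  B×4 = 44 → write C carry 2
  1×4+2 = 6 → write 6
  3×4 = 12 → write C
  4×4 = 16 → write 0 carry 1
  9×4+1 = 37 → write 5 carry 2
  E×4+2 = 58 → write A carry 3
  E×4+3 = 59 → write B carry 3
  4×4+3 = 19 → write 3 carry 1
  remaining carry: 1

0x13BA50C6C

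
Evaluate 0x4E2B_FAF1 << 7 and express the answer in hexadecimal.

7 bits is not a whole number of base-16 digits; in binary: 1001110001010111111101011110001 << 7 = 10011100010101111111010111100010000000.

0x2715FD7880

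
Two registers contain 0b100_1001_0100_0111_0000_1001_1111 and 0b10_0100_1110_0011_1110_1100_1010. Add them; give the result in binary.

Add column by column in base 2, right to left:
  1+0 = 1
  1+1 = 0 carry 1
  1+0+1 = 0 carry 1
  1+1+1 = 1 carry 1
  1+0+1 = 0 carry 1
  0+0+1 = 1
  0+1 = 1
  1+1 = 0 carry 1
  0+0+1 = 1
  0+1 = 1
  0+1 = 1
  0+1 = 1
  1+1 = 0 carry 1
  1+1+1 = 1 carry 1
  1+0+1 = 0 carry 1
  0+0+1 = 1
  0+0 = 0
  0+1 = 1
  1+1 = 0 carry 1
  0+1+1 = 0 carry 1
  1+0+1 = 0 carry 1
  0+0+1 = 1
  0+1 = 1
  1+0 = 1
  0+0 = 0
  0+1 = 1
  1+0 = 1

0b110111000101010111101101001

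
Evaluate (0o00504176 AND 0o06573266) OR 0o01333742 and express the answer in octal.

0o1733766

0o00504176 AND 0o06573266 = 0o00500066.
Then OR with 0o01333742.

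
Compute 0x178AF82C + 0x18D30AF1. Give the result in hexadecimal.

Add column by column in base 16, right to left:
  C+1 = D
  2+F = 1 carry 1
  8+A+1 = 3 carry 1
  F+0+1 = 0 carry 1
  A+3+1 = E
  8+D = 5 carry 1
  7+8+1 = 0 carry 1
  1+1+1 = 3

0x305E031D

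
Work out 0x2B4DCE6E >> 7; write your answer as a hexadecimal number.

7 bits is not a whole number of base-16 digits; in binary: 101011010011011100111001101110 >> 7 = 10101101001101110011100.

0x569B9C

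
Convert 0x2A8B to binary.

Expand each hex digit to 4 bits: 2=0010 A=1010 8=1000 B=1011.

0b10101010001011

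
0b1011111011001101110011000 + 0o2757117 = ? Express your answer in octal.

0b1011111011001101110011000 = 0o137315630 in octal.
Add column by column in base 8, right to left:
  0+7 = 7
  3+1 = 4
  6+1 = 7
  5+7 = 4 carry 1
  1+5+1 = 7
  3+7 = 2 carry 1
  7+2+1 = 2 carry 1
  3+0+1 = 4
  1+0 = 1

0o142274747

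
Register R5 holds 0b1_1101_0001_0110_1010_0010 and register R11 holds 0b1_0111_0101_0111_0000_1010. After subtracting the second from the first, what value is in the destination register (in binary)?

0b1011011111110011000

Subtract column by column in base 2:
  0-0 → 0
  1-1 → 0
  0-0 → 0
  0-1 → 1 (borrow)
  0-0-1 → 1 (borrow)
  1-0-1 → 0
  0-0 → 0
  1-0 → 1
  0-1 → 1 (borrow)
  1-1-1 → 1 (borrow)
  1-1-1 → 1 (borrow)
  0-0-1 → 1 (borrow)
  1-1-1 → 1 (borrow)
  0-0-1 → 1 (borrow)
  0-1-1 → 0 (borrow)
  0-0-1 → 1 (borrow)
  1-1-1 → 1 (borrow)
  0-1-1 → 0 (borrow)
  1-1-1 → 1 (borrow)
  1-0-1 → 0
  1-1 → 0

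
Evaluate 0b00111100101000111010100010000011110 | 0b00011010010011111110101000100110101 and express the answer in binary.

0b00111110111011111110101010100111111

OR bit by bit (1 where either bit is 1):
  00111100101000111010100010000011110
| 00011010010011111110101000100110101
= 00111110111011111110101010100111111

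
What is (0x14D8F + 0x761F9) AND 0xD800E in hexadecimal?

0x88008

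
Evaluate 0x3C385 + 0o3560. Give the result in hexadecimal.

0x3CAF5

0o3560 = 0x770 in hexadecimal.
Add column by column in base 16, right to left:
  5+0 = 5
  8+7 = F
  3+7 = A
  C+0 = C
  3+0 = 3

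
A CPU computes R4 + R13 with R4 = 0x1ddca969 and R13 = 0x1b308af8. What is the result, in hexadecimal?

0x390d3461

Add column by column in base 16, right to left:
  9+8 = 1 carry 1
  6+f+1 = 6 carry 1
  9+a+1 = 4 carry 1
  a+8+1 = 3 carry 1
  c+0+1 = d
  d+3 = 0 carry 1
  d+b+1 = 9 carry 1
  1+1+1 = 3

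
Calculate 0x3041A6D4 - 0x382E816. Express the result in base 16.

0x2CBEBEBE

Subtract column by column in base 16:
  4-6 → E (borrow)
  D-1-1 → B
  6-8 → E (borrow)
  A-E-1 → B (borrow)
  1-2-1 → E (borrow)
  4-8-1 → B (borrow)
  0-3-1 → C (borrow)
  3-0-1 → 2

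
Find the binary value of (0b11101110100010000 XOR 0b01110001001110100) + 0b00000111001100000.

0b10100110111000100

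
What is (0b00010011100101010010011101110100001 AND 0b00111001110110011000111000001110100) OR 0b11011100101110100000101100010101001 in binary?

0b11011101101110110000111100010101001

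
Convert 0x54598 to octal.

0o1242630

Expand each hex digit to 4 bits: 5=0101 4=0100 5=0101 9=1001 8=1000.
Group the bits in threes: 001 010 100 010 110 011 000 → 1242630.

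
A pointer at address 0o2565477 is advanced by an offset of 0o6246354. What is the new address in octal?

Add column by column in base 8, right to left:
  7+4 = 3 carry 1
  7+5+1 = 5 carry 1
  4+3+1 = 0 carry 1
  5+6+1 = 4 carry 1
  6+4+1 = 3 carry 1
  5+2+1 = 0 carry 1
  2+6+1 = 1 carry 1
  final carry 1

0o11034053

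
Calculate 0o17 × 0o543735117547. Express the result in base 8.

0o12332765253411

Multiply each base-8 digit by 15, carrying:
  7×15 = 105 → write 1 carry 13
  4×15+13 = 73 → write 1 carry 9
  5×15+9 = 84 → write 4 carry 10
  7×15+10 = 115 → write 3 carry 14
  1×15+14 = 29 → write 5 carry 3
  1×15+3 = 18 → write 2 carry 2
  5×15+2 = 77 → write 5 carry 9
  3×15+9 = 54 → write 6 carry 6
  7×15+6 = 111 → write 7 carry 13
  3×15+13 = 58 → write 2 carry 7
  4×15+7 = 67 → write 3 carry 8
  5×15+8 = 83 → write 3 carry 10
  remaining carry: 12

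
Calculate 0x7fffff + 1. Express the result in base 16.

0x800000

The trailing 5 digits are F (max in base 16), so adding 1 cascades: they roll to 0 and the next digit up increments.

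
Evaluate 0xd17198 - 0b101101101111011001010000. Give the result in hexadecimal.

0b101101101111011001010000 = 0xb6f650 in hexadecimal.
Subtract column by column in base 16:
  8-0 → 8
  9-5 → 4
  1-6 → b (borrow)
  7-f-1 → 7 (borrow)
  1-6-1 → a (borrow)
  d-b-1 → 1

0x1a7b48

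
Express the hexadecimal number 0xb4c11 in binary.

0b10110100110000010001

Expand each hex digit to 4 bits: b=1011 4=0100 c=1100 1=0001 1=0001.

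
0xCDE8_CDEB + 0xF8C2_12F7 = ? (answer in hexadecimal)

Add column by column in base 16, right to left:
  B+7 = 2 carry 1
  E+F+1 = E carry 1
  D+2+1 = 0 carry 1
  C+1+1 = E
  8+2 = A
  E+C = A carry 1
  D+8+1 = 6 carry 1
  C+F+1 = C carry 1
  final carry 1

0x1C6AAE0E2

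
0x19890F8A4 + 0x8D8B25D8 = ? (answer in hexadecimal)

0x2261C1E7C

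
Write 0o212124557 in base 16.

0x228A96F

Each octal digit is 3 bits: 2=010 1=001 2=010 1=001 2=010 4=100 5=101 5=101 7=111.
Group the bits into nibbles: 0010 0010 1000 1010 1001 0110 1111 → 228A96F.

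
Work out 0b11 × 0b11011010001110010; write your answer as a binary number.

0b1010001110101010110

Multiply each base-2 digit by 3, carrying:
  0×3 = 0 → write 0
  1×3 = 3 → write 1 carry 1
  0×3+1 = 1 → write 1
  0×3 = 0 → write 0
  1×3 = 3 → write 1 carry 1
  1×3+1 = 4 → write 0 carry 2
  1×3+2 = 5 → write 1 carry 2
  0×3+2 = 2 → write 0 carry 1
  0×3+1 = 1 → write 1
  0×3 = 0 → write 0
  1×3 = 3 → write 1 carry 1
  0×3+1 = 1 → write 1
  1×3 = 3 → write 1 carry 1
  1×3+1 = 4 → write 0 carry 2
  0×3+2 = 2 → write 0 carry 1
  1×3+1 = 4 → write 0 carry 2
  1×3+2 = 5 → write 1 carry 2
  remaining carry: 10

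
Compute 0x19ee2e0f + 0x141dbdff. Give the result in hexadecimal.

0x2e0bec0e

Add column by column in base 16, right to left:
  f+f = e carry 1
  0+f+1 = 0 carry 1
  e+d+1 = c carry 1
  2+b+1 = e
  e+d = b carry 1
  e+1+1 = 0 carry 1
  9+4+1 = e
  1+1 = 2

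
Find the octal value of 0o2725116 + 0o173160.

Add column by column in base 8, right to left:
  6+0 = 6
  1+6 = 7
  1+1 = 2
  5+3 = 0 carry 1
  2+7+1 = 2 carry 1
  7+1+1 = 1 carry 1
  2+0+1 = 3

0o3120276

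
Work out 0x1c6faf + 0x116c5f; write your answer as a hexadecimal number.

0x2ddc0e

Add column by column in base 16, right to left:
  f+f = e carry 1
  a+5+1 = 0 carry 1
  f+c+1 = c carry 1
  6+6+1 = d
  c+1 = d
  1+1 = 2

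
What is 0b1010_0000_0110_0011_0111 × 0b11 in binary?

Multiply each base-2 digit by 3, carrying:
  1×3 = 3 → write 1 carry 1
  1×3+1 = 4 → write 0 carry 2
  1×3+2 = 5 → write 1 carry 2
  0×3+2 = 2 → write 0 carry 1
  1×3+1 = 4 → write 0 carry 2
  1×3+2 = 5 → write 1 carry 2
  0×3+2 = 2 → write 0 carry 1
  0×3+1 = 1 → write 1
  0×3 = 0 → write 0
  1×3 = 3 → write 1 carry 1
  1×3+1 = 4 → write 0 carry 2
  0×3+2 = 2 → write 0 carry 1
  0×3+1 = 1 → write 1
  0×3 = 0 → write 0
  0×3 = 0 → write 0
  0×3 = 0 → write 0
  0×3 = 0 → write 0
  1×3 = 3 → write 1 carry 1
  0×3+1 = 1 → write 1
  1×3 = 3 → write 1 carry 1
  remaining carry: 1

0b111100001001010100101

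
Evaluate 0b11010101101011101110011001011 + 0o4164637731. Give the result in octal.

0b11010101101011101110011001011 = 0o3255356313 in octal.
Add column by column in base 8, right to left:
  3+1 = 4
  1+3 = 4
  3+7 = 2 carry 1
  6+7+1 = 6 carry 1
  5+3+1 = 1 carry 1
  3+6+1 = 2 carry 1
  5+4+1 = 2 carry 1
  5+6+1 = 4 carry 1
  2+1+1 = 4
  3+4 = 7

0o7442216244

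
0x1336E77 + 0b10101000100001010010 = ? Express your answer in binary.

0b1001111011111011011001001

0x1336E77 = 0b1001100110110111001110111 in binary.
Add column by column in base 2, right to left:
  1+0 = 1
  1+1 = 0 carry 1
  1+0+1 = 0 carry 1
  0+0+1 = 1
  1+1 = 0 carry 1
  1+0+1 = 0 carry 1
  1+1+1 = 1 carry 1
  0+0+1 = 1
  0+0 = 0
  1+0 = 1
  1+0 = 1
  1+1 = 0 carry 1
  0+0+1 = 1
  1+0 = 1
  1+0 = 1
  0+1 = 1
  1+0 = 1
  1+1 = 0 carry 1
  0+0+1 = 1
  0+1 = 1
  1+0 = 1
  1+0 = 1
  0+0 = 0
  0+0 = 0
  1+0 = 1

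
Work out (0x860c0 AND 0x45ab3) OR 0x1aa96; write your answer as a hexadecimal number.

0x1ea96

0x860c0 AND 0x45ab3 = 0x04080.
Then OR with 0x1aa96.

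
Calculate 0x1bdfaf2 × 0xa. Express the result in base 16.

0x116bcd74

Multiply each base-16 digit by 10, carrying:
  2×10 = 20 → write 4 carry 1
  f×10+1 = 151 → write 7 carry 9
  a×10+9 = 109 → write d carry 6
  f×10+6 = 156 → write c carry 9
  d×10+9 = 139 → write b carry 8
  b×10+8 = 118 → write 6 carry 7
  1×10+7 = 17 → write 1 carry 1
  remaining carry: 1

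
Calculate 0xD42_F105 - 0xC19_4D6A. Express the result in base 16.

Subtract column by column in base 16:
  5-A → B (borrow)
  0-6-1 → 9 (borrow)
  1-D-1 → 3 (borrow)
  F-4-1 → A
  2-9 → 9 (borrow)
  4-1-1 → 2
  D-C → 1

0x129A39B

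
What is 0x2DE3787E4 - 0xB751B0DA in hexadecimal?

0x226E5D70A

Subtract column by column in base 16:
  4-A → A (borrow)
  E-D-1 → 0
  7-0 → 7
  8-B → D (borrow)
  7-1-1 → 5
  3-5 → E (borrow)
  E-7-1 → 6
  D-B → 2
  2-0 → 2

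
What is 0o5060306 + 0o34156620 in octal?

Add column by column in base 8, right to left:
  6+0 = 6
  0+2 = 2
  3+6 = 1 carry 1
  0+6+1 = 7
  6+5 = 3 carry 1
  0+1+1 = 2
  5+4 = 1 carry 1
  0+3+1 = 4

0o41237126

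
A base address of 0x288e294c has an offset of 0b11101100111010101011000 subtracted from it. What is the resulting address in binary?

0b101000000101111011001111110100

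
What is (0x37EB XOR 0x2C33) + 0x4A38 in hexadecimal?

0x6610

First 0x37EB XOR 0x2C33 = 0x1BD8.
Add column by column in base 16, right to left:
  8+8 = 0 carry 1
  D+3+1 = 1 carry 1
  B+A+1 = 6 carry 1
  1+4+1 = 6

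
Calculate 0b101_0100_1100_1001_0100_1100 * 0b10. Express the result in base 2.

0b101010011001001010011000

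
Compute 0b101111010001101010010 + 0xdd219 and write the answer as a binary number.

0b1001010111010101101011

0xdd219 = 0b11011101001000011001 in binary.
Add column by column in base 2, right to left:
  0+1 = 1
  1+0 = 1
  0+0 = 0
  0+1 = 1
  1+1 = 0 carry 1
  0+0+1 = 1
  1+0 = 1
  0+0 = 0
  1+0 = 1
  1+1 = 0 carry 1
  0+0+1 = 1
  0+0 = 0
  0+1 = 1
  1+0 = 1
  0+1 = 1
  1+1 = 0 carry 1
  1+1+1 = 1 carry 1
  1+0+1 = 0 carry 1
  1+1+1 = 1 carry 1
  0+1+1 = 0 carry 1
  1+0+1 = 0 carry 1
  final carry 1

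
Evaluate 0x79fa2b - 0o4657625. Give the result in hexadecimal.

0o4657625 = 0x135f95 in hexadecimal.
Subtract column by column in base 16:
  b-5 → 6
  2-9 → 9 (borrow)
  a-f-1 → a (borrow)
  f-5-1 → 9
  9-3 → 6
  7-1 → 6

0x669a96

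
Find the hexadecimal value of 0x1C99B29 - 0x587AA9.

0x1712080

Subtract column by column in base 16:
  9-9 → 0
  2-A → 8 (borrow)
  B-A-1 → 0
  9-7 → 2
  9-8 → 1
  C-5 → 7
  1-0 → 1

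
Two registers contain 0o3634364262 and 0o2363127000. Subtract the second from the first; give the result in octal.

0o1251235262

Subtract column by column in base 8:
  2-0 → 2
  6-0 → 6
  2-0 → 2
  4-7 → 5 (borrow)
  6-2-1 → 3
  3-1 → 2
  4-3 → 1
  3-6 → 5 (borrow)
  6-3-1 → 2
  3-2 → 1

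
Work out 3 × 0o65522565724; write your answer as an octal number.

Multiply each base-8 digit by 3, carrying:
  4×3 = 12 → write 4 carry 1
  2×3+1 = 7 → write 7
  7×3 = 21 → write 5 carry 2
  5×3+2 = 17 → write 1 carry 2
  6×3+2 = 20 → write 4 carry 2
  5×3+2 = 17 → write 1 carry 2
  2×3+2 = 8 → write 0 carry 1
  2×3+1 = 7 → write 7
  5×3 = 15 → write 7 carry 1
  5×3+1 = 16 → write 0 carry 2
  6×3+2 = 20 → write 4 carry 2
  remaining carry: 2

0o240770141574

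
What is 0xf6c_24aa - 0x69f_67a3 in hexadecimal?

0x8ccbd07

Subtract column by column in base 16:
  a-3 → 7
  a-a → 0
  4-7 → d (borrow)
  2-6-1 → b (borrow)
  c-f-1 → c (borrow)
  6-9-1 → c (borrow)
  f-6-1 → 8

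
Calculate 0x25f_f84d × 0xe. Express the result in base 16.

0x213f9436

Multiply each base-16 digit by 14, carrying:
  d×14 = 182 → write 6 carry 11
  4×14+11 = 67 → write 3 carry 4
  8×14+4 = 116 → write 4 carry 7
  f×14+7 = 217 → write 9 carry 13
  f×14+13 = 223 → write f carry 13
  5×14+13 = 83 → write 3 carry 5
  2×14+5 = 33 → write 1 carry 2
  remaining carry: 2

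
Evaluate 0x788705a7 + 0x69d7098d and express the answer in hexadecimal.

Add column by column in base 16, right to left:
  7+d = 4 carry 1
  a+8+1 = 3 carry 1
  5+9+1 = f
  0+0 = 0
  7+7 = e
  8+d = 5 carry 1
  8+9+1 = 2 carry 1
  7+6+1 = e

0xe25e0f34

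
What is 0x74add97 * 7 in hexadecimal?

0x330c0f21

Multiply each base-16 digit by 7, carrying:
  7×7 = 49 → write 1 carry 3
  9×7+3 = 66 → write 2 carry 4
  d×7+4 = 95 → write f carry 5
  d×7+5 = 96 → write 0 carry 6
  a×7+6 = 76 → write c carry 4
  4×7+4 = 32 → write 0 carry 2
  7×7+2 = 51 → write 3 carry 3
  remaining carry: 3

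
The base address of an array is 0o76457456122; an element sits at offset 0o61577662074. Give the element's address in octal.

0o160257340216

Add column by column in base 8, right to left:
  2+4 = 6
  2+7 = 1 carry 1
  1+0+1 = 2
  6+2 = 0 carry 1
  5+6+1 = 4 carry 1
  4+6+1 = 3 carry 1
  7+7+1 = 7 carry 1
  5+7+1 = 5 carry 1
  4+5+1 = 2 carry 1
  6+1+1 = 0 carry 1
  7+6+1 = 6 carry 1
  final carry 1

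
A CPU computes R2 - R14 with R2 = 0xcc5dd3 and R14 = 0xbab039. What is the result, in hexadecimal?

Subtract column by column in base 16:
  3-9 → a (borrow)
  d-3-1 → 9
  d-0 → d
  5-b → a (borrow)
  c-a-1 → 1
  c-b → 1

0x11ad9a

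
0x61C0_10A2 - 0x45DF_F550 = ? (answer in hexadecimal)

0x1BE01B52

Subtract column by column in base 16:
  2-0 → 2
  A-5 → 5
  0-5 → B (borrow)
  1-F-1 → 1 (borrow)
  0-F-1 → 0 (borrow)
  C-D-1 → E (borrow)
  1-5-1 → B (borrow)
  6-4-1 → 1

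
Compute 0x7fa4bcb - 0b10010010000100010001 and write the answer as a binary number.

0b111111100010010101010111010

0x7fa4bcb = 0b111111110100100101111001011 in binary.
Subtract column by column in base 2:
  1-1 → 0
  1-0 → 1
  0-0 → 0
  1-0 → 1
  0-1 → 1 (borrow)
  0-0-1 → 1 (borrow)
  1-0-1 → 0
  1-0 → 1
  1-1 → 0
  1-0 → 1
  0-0 → 0
  1-0 → 1
  0-0 → 0
  0-1 → 1 (borrow)
  1-0-1 → 0
  0-0 → 0
  0-1 → 1 (borrow)
  1-0-1 → 0
  0-0 → 0
  1-1 → 0
  1-0 → 1
  1-0 → 1
  1-0 → 1
  1-0 → 1
  1-0 → 1
  1-0 → 1
  1-0 → 1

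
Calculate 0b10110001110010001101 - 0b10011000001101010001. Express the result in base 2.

0b11001100100111100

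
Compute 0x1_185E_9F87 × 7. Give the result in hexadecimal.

0x7AA965CB1

Multiply each base-16 digit by 7, carrying:
  7×7 = 49 → write 1 carry 3
  8×7+3 = 59 → write B carry 3
  F×7+3 = 108 → write C carry 6
  9×7+6 = 69 → write 5 carry 4
  E×7+4 = 102 → write 6 carry 6
  5×7+6 = 41 → write 9 carry 2
  8×7+2 = 58 → write A carry 3
  1×7+3 = 10 → write A
  1×7 = 7 → write 7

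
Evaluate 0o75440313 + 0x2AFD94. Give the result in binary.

0b1001000010011111001011111

0o75440313 = 0b111101100100000011001011 in binary.
0x2AFD94 = 0b1010101111110110010100 in binary.
Add column by column in base 2, right to left:
  1+0 = 1
  1+0 = 1
  0+1 = 1
  1+0 = 1
  0+1 = 1
  0+0 = 0
  1+0 = 1
  1+1 = 0 carry 1
  0+1+1 = 0 carry 1
  0+0+1 = 1
  0+1 = 1
  0+1 = 1
  0+1 = 1
  0+1 = 1
  1+1 = 0 carry 1
  0+1+1 = 0 carry 1
  0+0+1 = 1
  1+1 = 0 carry 1
  1+0+1 = 0 carry 1
  0+1+1 = 0 carry 1
  1+0+1 = 0 carry 1
  1+1+1 = 1 carry 1
  1+0+1 = 0 carry 1
  1+0+1 = 0 carry 1
  final carry 1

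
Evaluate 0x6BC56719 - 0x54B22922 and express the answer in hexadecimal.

Subtract column by column in base 16:
  9-2 → 7
  1-2 → F (borrow)
  7-9-1 → D (borrow)
  6-2-1 → 3
  5-2 → 3
  C-B → 1
  B-4 → 7
  6-5 → 1

0x17133DF7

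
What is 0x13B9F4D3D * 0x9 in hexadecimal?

0xB1899B725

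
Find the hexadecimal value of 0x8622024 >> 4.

Shifting right by 4 bits = 1 hex digit: drop the last 1.

0x862202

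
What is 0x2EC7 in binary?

0b10111011000111

Expand each hex digit to 4 bits: 2=0010 E=1110 C=1100 7=0111.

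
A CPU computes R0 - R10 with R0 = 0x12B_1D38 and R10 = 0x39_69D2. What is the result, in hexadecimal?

Subtract column by column in base 16:
  8-2 → 6
  3-D → 6 (borrow)
  D-9-1 → 3
  1-6 → B (borrow)
  B-9-1 → 1
  2-3 → F (borrow)
  1-0-1 → 0

0xF1B366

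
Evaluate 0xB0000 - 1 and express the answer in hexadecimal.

0xAFFFF

The trailing 4 digits are 0, so subtracting 1 borrows through: they become F and the next digit up decrements.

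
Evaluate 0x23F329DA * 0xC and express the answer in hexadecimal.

0x1AF65F638

Multiply each base-16 digit by 12, carrying:
  A×12 = 120 → write 8 carry 7
  D×12+7 = 163 → write 3 carry 10
  9×12+10 = 118 → write 6 carry 7
  2×12+7 = 31 → write F carry 1
  3×12+1 = 37 → write 5 carry 2
  F×12+2 = 182 → write 6 carry 11
  3×12+11 = 47 → write F carry 2
  2×12+2 = 26 → write A carry 1
  remaining carry: 1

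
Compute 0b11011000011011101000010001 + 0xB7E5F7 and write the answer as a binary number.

0b100000110011010000000001000

0xB7E5F7 = 0b101101111110010111110111 in binary.
Add column by column in base 2, right to left:
  1+1 = 0 carry 1
  0+1+1 = 0 carry 1
  0+1+1 = 0 carry 1
  0+0+1 = 1
  1+1 = 0 carry 1
  0+1+1 = 0 carry 1
  0+1+1 = 0 carry 1
  0+1+1 = 0 carry 1
  0+1+1 = 0 carry 1
  1+0+1 = 0 carry 1
  0+1+1 = 0 carry 1
  1+0+1 = 0 carry 1
  1+0+1 = 0 carry 1
  1+1+1 = 1 carry 1
  0+1+1 = 0 carry 1
  1+1+1 = 1 carry 1
  1+1+1 = 1 carry 1
  0+1+1 = 0 carry 1
  0+1+1 = 0 carry 1
  0+0+1 = 1
  0+1 = 1
  1+1 = 0 carry 1
  1+0+1 = 0 carry 1
  0+1+1 = 0 carry 1
  1+0+1 = 0 carry 1
  1+0+1 = 0 carry 1
  final carry 1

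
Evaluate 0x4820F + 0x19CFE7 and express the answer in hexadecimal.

0x1E51F6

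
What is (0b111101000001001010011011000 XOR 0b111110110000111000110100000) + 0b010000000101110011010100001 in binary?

0b10011110111100110000011001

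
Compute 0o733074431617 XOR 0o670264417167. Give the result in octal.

0o143210026770

XOR each oct digit independently (no carries):
  7^6=1, 3^7=4, 3^0=3, 0^2=2, 7^6=1, 4^4=0, 4^4=0, 3^1=2, 1^7=6, 6^1=7, 1^6=7, 7^7=0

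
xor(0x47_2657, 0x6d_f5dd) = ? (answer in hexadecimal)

XOR each hex digit independently (no carries):
  4^6=2, 7^d=a, 2^f=d, 6^5=3, 5^d=8, 7^d=a

0x2ad38a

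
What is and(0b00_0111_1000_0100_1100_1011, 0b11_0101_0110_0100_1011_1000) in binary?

0b0001010000010010001000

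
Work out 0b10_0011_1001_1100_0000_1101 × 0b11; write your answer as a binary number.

0b11010101101010000100111

Multiply each base-2 digit by 3, carrying:
  1×3 = 3 → write 1 carry 1
  0×3+1 = 1 → write 1
  1×3 = 3 → write 1 carry 1
  1×3+1 = 4 → write 0 carry 2
  0×3+2 = 2 → write 0 carry 1
  0×3+1 = 1 → write 1
  0×3 = 0 → write 0
  0×3 = 0 → write 0
  0×3 = 0 → write 0
  0×3 = 0 → write 0
  1×3 = 3 → write 1 carry 1
  1×3+1 = 4 → write 0 carry 2
  1×3+2 = 5 → write 1 carry 2
  0×3+2 = 2 → write 0 carry 1
  0×3+1 = 1 → write 1
  1×3 = 3 → write 1 carry 1
  1×3+1 = 4 → write 0 carry 2
  1×3+2 = 5 → write 1 carry 2
  0×3+2 = 2 → write 0 carry 1
  0×3+1 = 1 → write 1
  0×3 = 0 → write 0
  1×3 = 3 → write 1 carry 1
  remaining carry: 1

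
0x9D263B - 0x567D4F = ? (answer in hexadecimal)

Subtract column by column in base 16:
  B-F → C (borrow)
  3-4-1 → E (borrow)
  6-D-1 → 8 (borrow)
  2-7-1 → A (borrow)
  D-6-1 → 6
  9-5 → 4

0x46A8EC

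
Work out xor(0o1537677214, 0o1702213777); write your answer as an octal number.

XOR each oct digit independently (no carries):
  1^1=0, 5^7=2, 3^0=3, 7^2=5, 6^2=4, 7^1=6, 7^3=4, 2^7=5, 1^7=6, 4^7=3

0o0235464563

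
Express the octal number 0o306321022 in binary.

0b11000110011010001000010010

Each octal digit is 3 bits: 3=011 0=000 6=110 3=011 2=010 1=001 0=000 2=010 2=010.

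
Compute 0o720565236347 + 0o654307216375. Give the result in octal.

Add column by column in base 8, right to left:
  7+5 = 4 carry 1
  4+7+1 = 4 carry 1
  3+3+1 = 7
  6+6 = 4 carry 1
  3+1+1 = 5
  2+2 = 4
  5+7 = 4 carry 1
  6+0+1 = 7
  5+3 = 0 carry 1
  0+4+1 = 5
  2+5 = 7
  7+6 = 5 carry 1
  final carry 1

0o1575074454744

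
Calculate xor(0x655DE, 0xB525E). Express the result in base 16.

XOR each hex digit independently (no carries):
  6^B=D, 5^5=0, 5^2=7, D^5=8, E^E=0

0xD0780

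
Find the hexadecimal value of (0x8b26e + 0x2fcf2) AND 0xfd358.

0xb8340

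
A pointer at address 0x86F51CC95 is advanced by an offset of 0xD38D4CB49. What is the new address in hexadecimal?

0x15A82697DE

Add column by column in base 16, right to left:
  5+9 = E
  9+4 = D
  C+B = 7 carry 1
  C+C+1 = 9 carry 1
  1+4+1 = 6
  5+D = 2 carry 1
  F+8+1 = 8 carry 1
  6+3+1 = A
  8+D = 5 carry 1
  final carry 1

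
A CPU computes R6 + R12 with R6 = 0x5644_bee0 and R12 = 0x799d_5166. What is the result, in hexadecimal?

0xcfe21046

Add column by column in base 16, right to left:
  0+6 = 6
  e+6 = 4 carry 1
  e+1+1 = 0 carry 1
  b+5+1 = 1 carry 1
  4+d+1 = 2 carry 1
  4+9+1 = e
  6+9 = f
  5+7 = c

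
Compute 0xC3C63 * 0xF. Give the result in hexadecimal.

Multiply each base-16 digit by 15, carrying:
  3×15 = 45 → write D carry 2
  6×15+2 = 92 → write C carry 5
  C×15+5 = 185 → write 9 carry 11
  3×15+11 = 56 → write 8 carry 3
  C×15+3 = 183 → write 7 carry 11
  remaining carry: B

0xB789CD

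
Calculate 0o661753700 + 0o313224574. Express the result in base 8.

Add column by column in base 8, right to left:
  0+4 = 4
  0+7 = 7
  7+5 = 4 carry 1
  3+4+1 = 0 carry 1
  5+2+1 = 0 carry 1
  7+2+1 = 2 carry 1
  1+3+1 = 5
  6+1 = 7
  6+3 = 1 carry 1
  final carry 1

0o1175200474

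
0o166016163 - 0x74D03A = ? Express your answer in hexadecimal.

0x1634C39

0o166016163 = 0x1D81C73 in hexadecimal.
Subtract column by column in base 16:
  3-A → 9 (borrow)
  7-3-1 → 3
  C-0 → C
  1-D → 4 (borrow)
  8-4-1 → 3
  D-7 → 6
  1-0 → 1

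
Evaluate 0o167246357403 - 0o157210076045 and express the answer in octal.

0o10036261336

Subtract column by column in base 8:
  3-5 → 6 (borrow)
  0-4-1 → 3 (borrow)
  4-0-1 → 3
  7-6 → 1
  5-7 → 6 (borrow)
  3-0-1 → 2
  6-0 → 6
  4-1 → 3
  2-2 → 0
  7-7 → 0
  6-5 → 1
  1-1 → 0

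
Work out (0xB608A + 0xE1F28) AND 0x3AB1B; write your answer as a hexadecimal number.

0x12B12

Add column by column in base 16, right to left:
  A+8 = 2 carry 1
  8+2+1 = B
  0+F = F
  6+1 = 7
  B+E = 9 carry 1
  final carry 1
Sum = 0x197FB2; now AND with 0x3AB1B:
  1&0=0, 9&3=1, 7&A=2, F&B=B, B&1=1, 2&B=2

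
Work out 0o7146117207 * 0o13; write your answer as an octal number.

Multiply each base-8 digit by 11, carrying:
  7×11 = 77 → write 5 carry 9
  0×11+9 = 9 → write 1 carry 1
  2×11+1 = 23 → write 7 carry 2
  7×11+2 = 79 → write 7 carry 9
  1×11+9 = 20 → write 4 carry 2
  1×11+2 = 13 → write 5 carry 1
  6×11+1 = 67 → write 3 carry 8
  4×11+8 = 52 → write 4 carry 6
  1×11+6 = 17 → write 1 carry 2
  7×11+2 = 79 → write 7 carry 9
  remaining carry: 11

0o117143547715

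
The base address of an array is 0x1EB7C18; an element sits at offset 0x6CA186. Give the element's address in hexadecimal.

0x2581D9E

Add column by column in base 16, right to left:
  8+6 = E
  1+8 = 9
  C+1 = D
  7+A = 1 carry 1
  B+C+1 = 8 carry 1
  E+6+1 = 5 carry 1
  1+0+1 = 2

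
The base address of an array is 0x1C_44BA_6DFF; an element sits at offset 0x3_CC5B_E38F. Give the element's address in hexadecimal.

Add column by column in base 16, right to left:
  F+F = E carry 1
  F+8+1 = 8 carry 1
  D+3+1 = 1 carry 1
  6+E+1 = 5 carry 1
  A+B+1 = 6 carry 1
  B+5+1 = 1 carry 1
  4+C+1 = 1 carry 1
  4+C+1 = 1 carry 1
  C+3+1 = 0 carry 1
  1+0+1 = 2

0x201116518E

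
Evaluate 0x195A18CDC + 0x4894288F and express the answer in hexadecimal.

0x1DE35B56B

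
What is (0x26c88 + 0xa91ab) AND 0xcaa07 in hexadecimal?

0xcaa03

Add column by column in base 16, right to left:
  8+b = 3 carry 1
  8+a+1 = 3 carry 1
  c+1+1 = e
  6+9 = f
  2+a = c
Sum = 0xcfe33; now AND with 0xcaa07:
  c&c=c, f&a=a, e&a=a, 3&0=0, 3&7=3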